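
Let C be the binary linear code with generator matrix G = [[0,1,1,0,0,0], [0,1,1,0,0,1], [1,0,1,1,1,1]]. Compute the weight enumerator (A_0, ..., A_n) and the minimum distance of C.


Weight distribution: A_0 = 1, A_1 = 1, A_2 = 1, A_3 = 1, A_4 = 2, A_5 = 2. Minimum distance d = 1.

Enumerate all 2^3 = 8 messages m ∈ F_2^3.
For each, compute codeword c = mG in F_2^6, then tally its weight.
  m = 000 → c = 000000, weight = 0.
  m = 100 → c = 011000, weight = 2.
  m = 010 → c = 011001, weight = 3.
  m = 110 → c = 000001, weight = 1.
  m = 001 → c = 101111, weight = 5.
  m = 101 → c = 110111, weight = 5.
  m = 011 → c = 110110, weight = 4.
  m = 111 → c = 101110, weight = 4.
Tally weights:
  weight 0: 1 codewords.
  weight 1: 1 codewords.
  weight 2: 1 codewords.
  weight 3: 1 codewords.
  weight 4: 2 codewords.
  weight 5: 2 codewords.
Minimum distance d = smallest w > 0 with A_w > 0 = 1.
Sanity: Σ A_w = 8 = 2^3 = 8 ✓.


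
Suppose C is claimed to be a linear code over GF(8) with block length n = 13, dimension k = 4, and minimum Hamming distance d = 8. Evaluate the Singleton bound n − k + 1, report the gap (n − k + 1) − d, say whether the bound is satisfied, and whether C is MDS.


Singleton RHS = n − k + 1 = 10, slack = 2, bound satisfied, not MDS.

Singleton bound: d ≤ n − k + 1.
Here n = 13, k = 4, so n − k + 1 = 10.
Given d = 8, check d ≤ 10: YES.
Slack = (n − k + 1) − d = 2.
The code is NOT MDS (slack = 2 > 0).
Description: the claimed parameters are [13, 4, 8]_8; such a code would be non-MDS.


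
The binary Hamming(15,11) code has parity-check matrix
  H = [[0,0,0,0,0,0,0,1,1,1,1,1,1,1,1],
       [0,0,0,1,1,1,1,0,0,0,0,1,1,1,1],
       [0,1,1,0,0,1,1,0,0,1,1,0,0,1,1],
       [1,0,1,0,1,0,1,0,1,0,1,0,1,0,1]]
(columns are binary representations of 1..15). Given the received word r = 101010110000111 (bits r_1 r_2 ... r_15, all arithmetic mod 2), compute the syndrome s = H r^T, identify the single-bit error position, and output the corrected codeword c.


s = (0, 1, 0, 0)^T, error position = 4, corrected codeword c = 101110110000111

Compute s = H r^T mod 2 one row at a time:
  s_1 = 1 + 0 + 0 + 0 + 0 + 1 + 1 + 1 = 4 ≡ 0 (mod 2).
  s_2 = 0 + 1 + 0 + 1 + 0 + 1 + 1 + 1 = 5 ≡ 1 (mod 2).
  s_3 = 0 + 1 + 0 + 1 + 0 + 0 + 1 + 1 = 4 ≡ 0 (mod 2).
  s_4 = 1 + 1 + 1 + 1 + 0 + 0 + 1 + 1 = 6 ≡ 0 (mod 2).
s = (0, 1, 0, 0)^T — this equals column 4 of H (binary 0100), so error is at position 4.
Correct: flip bit 4 of r = 101010110000111 to get c = 101110110000111.


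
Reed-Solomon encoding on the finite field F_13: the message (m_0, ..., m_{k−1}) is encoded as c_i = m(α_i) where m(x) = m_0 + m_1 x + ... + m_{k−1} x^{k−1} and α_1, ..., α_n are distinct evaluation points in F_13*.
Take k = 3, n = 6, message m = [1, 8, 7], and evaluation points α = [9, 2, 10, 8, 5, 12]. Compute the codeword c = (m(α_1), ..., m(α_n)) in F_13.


c = [3, 6, 1, 6, 8, 0]

Message polynomial: m(x) = 1 + 8·x + 7·x^2 (mod 13).
For each evaluation point α_i, compute m(α_i) mod 13:
  α_1 = 9: Horner steps 7 → 6 → 3, so m(9) = 3.
  α_2 = 2: Horner steps 7 → 9 → 6, so m(2) = 6.
  α_3 = 10: Horner steps 7 → 0 → 1, so m(10) = 1.
  α_4 = 8: Horner steps 7 → 12 → 6, so m(8) = 6.
  α_5 = 5: Horner steps 7 → 4 → 8, so m(5) = 8.
  α_6 = 12: Horner steps 7 → 1 → 0, so m(12) = 0.
Codeword c = [3, 6, 1, 6, 8, 0] ∈ F_13^6.


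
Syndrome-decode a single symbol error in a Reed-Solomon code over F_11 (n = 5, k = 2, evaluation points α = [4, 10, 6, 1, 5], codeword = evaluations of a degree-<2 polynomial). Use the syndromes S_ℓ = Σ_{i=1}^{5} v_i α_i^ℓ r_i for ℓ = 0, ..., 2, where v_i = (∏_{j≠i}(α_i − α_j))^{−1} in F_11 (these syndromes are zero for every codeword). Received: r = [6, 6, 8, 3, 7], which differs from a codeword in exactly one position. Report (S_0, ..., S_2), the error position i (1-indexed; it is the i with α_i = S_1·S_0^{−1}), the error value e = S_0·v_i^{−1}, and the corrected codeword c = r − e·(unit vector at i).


S = (8, 3, 8), error at position 2, error magnitude e = 5, c = [6, 1, 8, 3, 7].

Step 1: column multipliers v_i = (∏_{j≠i}(α_i − α_j))^{−1} mod 11.
  i = 1 (α = 4): (4−10)(4−6)(4−1)(4−5) = (−6)·(−2)·3·(−1) = −36 ≡ 8, so v_1 = 8^{−1} = 7 (mod 11).
  i = 2 (α = 10): (10−4)(10−6)(10−1)(10−5) = 6·4·9·5 = 1080 ≡ 2, so v_2 = 2^{−1} = 6 (mod 11).
  i = 3 (α = 6): (6−4)(6−10)(6−1)(6−5) = 2·(−4)·5·1 = −40 ≡ 4, so v_3 = 4^{−1} = 3 (mod 11).
  i = 4 (α = 1): (1−4)(1−10)(1−6)(1−5) = (−3)·(−9)·(−5)·(−4) = 540 ≡ 1, so v_4 = 1^{−1} = 1 (mod 11).
  i = 5 (α = 5): (5−4)(5−10)(5−6)(5−1) = 1·(−5)·(−1)·4 = 20 ≡ 9, so v_5 = 9^{−1} = 5 (mod 11).
  v = [7, 6, 3, 1, 5].
Step 2: syndromes of r = [6, 6, 8, 3, 7] (all sums mod 11).
  S_0 = Σ v_i r_i = 7·6 + 6·6 + 3·8 + 1·3 + 5·7 = 140 ≡ 8.
  S_1 = Σ v_i α_i r_i = 7·4·6 + 6·10·6 + 3·6·8 + 1·1·3 + 5·5·7 = 850 ≡ 3.
  α_i^2 mod 11 = [5, 1, 3, 1, 3].
  S_2 = Σ v_i α_i^2 r_i = 7·5·6 + 6·1·6 + 3·3·8 + 1·1·3 + 5·3·7 = 426 ≡ 8.
  S = (8, 3, 8) ≠ 0, so r is not a codeword (an error is present).
Step 3: locate the error. For a single error e at position i, S_ℓ = v_i·e·α_i^ℓ, so α_err = S_1/S_0.
  S_0^{−1} = 8^{−1} = 7 (mod 11), so α_err = 3·7 = 21 ≡ 10 = α_2. Error position i = 2.
  Consistency check: S_2/S_1 = 8·4 = 32 ≡ 10 = α_err ✓ (single-error assumption holds).
Step 4: error magnitude e = S_0/v_2 = S_0·∏_{j≠2}(α_2 − α_j) = 8·2 = 16 ≡ 5 (mod 11).
Step 5: correct position 2: c_2 = r_2 − e = 6 − 5 ≡ 1 (mod 11). Hence c = [6, 1, 8, 3, 7].
  Check: interpolating c through the α_i gives m(x) = 2 + 1·x (degree < 2) with m(α_i) = c_i for every i, so c is indeed a codeword.


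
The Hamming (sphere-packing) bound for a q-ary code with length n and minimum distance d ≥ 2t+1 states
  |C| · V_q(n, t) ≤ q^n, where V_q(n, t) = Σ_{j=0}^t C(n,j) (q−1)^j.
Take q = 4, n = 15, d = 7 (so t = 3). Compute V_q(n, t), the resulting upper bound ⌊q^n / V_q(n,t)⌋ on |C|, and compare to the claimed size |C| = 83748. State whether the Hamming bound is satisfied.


V_q(n, t) = 13276, q^n = 1073741824, Hamming bound = 80878, |C| = 83748 > bound (violated).

Step 1: Compute V_q(n, t) = Σ_{j=0}^3 C(n, j) (q−1)^j.
  j = 0: C(15,0)·(3)^0 = 1·1 = 1.
  j = 1: C(15,1)·(3)^1 = 15·3 = 45.
  j = 2: C(15,2)·(3)^2 = 105·9 = 945.
  j = 3: C(15,3)·(3)^3 = 455·27 = 12285.
  V_q(n, t) = 1 + 45 + 945 + 12285 = 13276.
Step 2: q^n = 4^15 = 1073741824.
Step 3: Hamming bound ⌊q^n / V_q(n,t)⌋ = ⌊1073741824/13276⌋ = 80878.
Step 4: Compare |C| = 83748 to 80878: violated.
The claimed |C| lies above the Hamming bound, so no 4-ary code of length 15 with d ≥ 7 can have 83748 codewords.


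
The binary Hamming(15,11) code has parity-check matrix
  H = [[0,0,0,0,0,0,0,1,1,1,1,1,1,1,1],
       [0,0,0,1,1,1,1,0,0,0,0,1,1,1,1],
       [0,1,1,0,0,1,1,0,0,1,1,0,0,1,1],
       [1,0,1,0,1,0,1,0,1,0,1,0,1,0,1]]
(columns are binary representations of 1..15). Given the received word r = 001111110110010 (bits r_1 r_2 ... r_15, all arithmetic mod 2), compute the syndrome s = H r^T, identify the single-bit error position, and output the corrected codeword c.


s = (0, 1, 0, 0)^T, error position = 4, corrected codeword c = 001011110110010

Compute s = H r^T mod 2 one row at a time:
  s_1 = 1 + 0 + 1 + 1 + 0 + 0 + 1 + 0 = 4 ≡ 0 (mod 2).
  s_2 = 1 + 1 + 1 + 1 + 0 + 0 + 1 + 0 = 5 ≡ 1 (mod 2).
  s_3 = 0 + 1 + 1 + 1 + 1 + 1 + 1 + 0 = 6 ≡ 0 (mod 2).
  s_4 = 0 + 1 + 1 + 1 + 0 + 1 + 0 + 0 = 4 ≡ 0 (mod 2).
s = (0, 1, 0, 0)^T — this equals column 4 of H (binary 0100), so error is at position 4.
Correct: flip bit 4 of r = 001111110110010 to get c = 001011110110010.


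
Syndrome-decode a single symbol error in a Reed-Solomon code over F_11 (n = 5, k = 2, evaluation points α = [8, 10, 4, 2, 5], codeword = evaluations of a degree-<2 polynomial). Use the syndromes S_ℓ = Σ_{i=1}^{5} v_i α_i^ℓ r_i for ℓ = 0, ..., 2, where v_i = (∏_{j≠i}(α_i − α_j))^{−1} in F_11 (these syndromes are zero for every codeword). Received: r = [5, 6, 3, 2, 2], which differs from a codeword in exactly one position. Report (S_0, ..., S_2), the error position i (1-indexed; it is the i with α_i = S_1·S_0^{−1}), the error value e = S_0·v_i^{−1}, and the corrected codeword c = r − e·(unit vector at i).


S = (4, 9, 1), error at position 5, error magnitude e = 4, c = [5, 6, 3, 2, 9].

Step 1: column multipliers v_i = (∏_{j≠i}(α_i − α_j))^{−1} mod 11.
  i = 1 (α = 8): (8−10)(8−4)(8−2)(8−5) = (−2)·4·6·3 = −144 ≡ 10, so v_1 = 10^{−1} = 10 (mod 11).
  i = 2 (α = 10): (10−8)(10−4)(10−2)(10−5) = 2·6·8·5 = 480 ≡ 7, so v_2 = 7^{−1} = 8 (mod 11).
  i = 3 (α = 4): (4−8)(4−10)(4−2)(4−5) = (−4)·(−6)·2·(−1) = −48 ≡ 7, so v_3 = 7^{−1} = 8 (mod 11).
  i = 4 (α = 2): (2−8)(2−10)(2−4)(2−5) = (−6)·(−8)·(−2)·(−3) = 288 ≡ 2, so v_4 = 2^{−1} = 6 (mod 11).
  i = 5 (α = 5): (5−8)(5−10)(5−4)(5−2) = (−3)·(−5)·1·3 = 45 ≡ 1, so v_5 = 1^{−1} = 1 (mod 11).
  v = [10, 8, 8, 6, 1].
Step 2: syndromes of r = [5, 6, 3, 2, 2] (all sums mod 11).
  S_0 = Σ v_i r_i = 10·5 + 8·6 + 8·3 + 6·2 + 1·2 = 136 ≡ 4.
  S_1 = Σ v_i α_i r_i = 10·8·5 + 8·10·6 + 8·4·3 + 6·2·2 + 1·5·2 = 1010 ≡ 9.
  α_i^2 mod 11 = [9, 1, 5, 4, 3].
  S_2 = Σ v_i α_i^2 r_i = 10·9·5 + 8·1·6 + 8·5·3 + 6·4·2 + 1·3·2 = 672 ≡ 1.
  S = (4, 9, 1) ≠ 0, so r is not a codeword (an error is present).
Step 3: locate the error. For a single error e at position i, S_ℓ = v_i·e·α_i^ℓ, so α_err = S_1/S_0.
  S_0^{−1} = 4^{−1} = 3 (mod 11), so α_err = 9·3 = 27 ≡ 5 = α_5. Error position i = 5.
  Consistency check: S_2/S_1 = 1·5 = 5 ≡ 5 = α_err ✓ (single-error assumption holds).
Step 4: error magnitude e = S_0/v_5 = S_0·∏_{j≠5}(α_5 − α_j) = 4·1 = 4 ≡ 4 (mod 11).
Step 5: correct position 5: c_5 = r_5 − e = 2 − 4 ≡ 9 (mod 11). Hence c = [5, 6, 3, 2, 9].
  Check: interpolating c through the α_i gives m(x) = 1 + 6·x (degree < 2) with m(α_i) = c_i for every i, so c is indeed a codeword.


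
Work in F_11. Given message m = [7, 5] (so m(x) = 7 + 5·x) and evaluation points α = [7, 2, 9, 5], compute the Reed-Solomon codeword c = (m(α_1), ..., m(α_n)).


c = [9, 6, 8, 10]

Message polynomial: m(x) = 7 + 5·x (mod 11).
For each evaluation point α_i, compute m(α_i) mod 11:
  α_1 = 7: Horner steps 5 → 9, so m(7) = 9.
  α_2 = 2: Horner steps 5 → 6, so m(2) = 6.
  α_3 = 9: Horner steps 5 → 8, so m(9) = 8.
  α_4 = 5: Horner steps 5 → 10, so m(5) = 10.
Codeword c = [9, 6, 8, 10] ∈ F_11^4.


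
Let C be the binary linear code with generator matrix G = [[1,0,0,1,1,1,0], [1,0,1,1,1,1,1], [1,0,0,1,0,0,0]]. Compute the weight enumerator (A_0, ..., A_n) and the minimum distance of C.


Weight distribution: A_0 = 1, A_2 = 3, A_4 = 3, A_6 = 1. Minimum distance d = 2.

Enumerate all 2^3 = 8 messages m ∈ F_2^3.
For each, compute codeword c = mG in F_2^7, then tally its weight.
  m = 000 → c = 0000000, weight = 0.
  m = 100 → c = 1001110, weight = 4.
  m = 010 → c = 1011111, weight = 6.
  m = 110 → c = 0010001, weight = 2.
  m = 001 → c = 1001000, weight = 2.
  m = 101 → c = 0000110, weight = 2.
  m = 011 → c = 0010111, weight = 4.
  m = 111 → c = 1011001, weight = 4.
Tally weights:
  weight 0: 1 codewords.
  weight 2: 3 codewords.
  weight 4: 3 codewords.
  weight 6: 1 codewords.
Minimum distance d = smallest w > 0 with A_w > 0 = 2.
Sanity: Σ A_w = 8 = 2^3 = 8 ✓.


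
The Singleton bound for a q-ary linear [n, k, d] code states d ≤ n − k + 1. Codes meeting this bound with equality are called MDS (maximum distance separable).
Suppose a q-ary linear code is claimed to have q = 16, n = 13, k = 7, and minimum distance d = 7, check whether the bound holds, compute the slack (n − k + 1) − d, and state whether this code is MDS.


Singleton RHS = n − k + 1 = 7, slack = 0, bound satisfied, MDS.

Singleton bound: d ≤ n − k + 1.
Here n = 13, k = 7, so n − k + 1 = 7.
Given d = 7, check d ≤ 7: YES.
Slack = (n − k + 1) − d = 0.
The code is MDS (slack = 0).
Description: the claimed parameters are [13, 7, 7]_16; such a code would be MDS (meets Singleton bound).


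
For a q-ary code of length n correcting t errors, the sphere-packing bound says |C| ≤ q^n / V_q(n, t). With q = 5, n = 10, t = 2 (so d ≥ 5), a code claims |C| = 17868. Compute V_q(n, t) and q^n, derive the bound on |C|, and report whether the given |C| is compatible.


V_q(n, t) = 761, q^n = 9765625, Hamming bound = 12832, |C| = 17868 > bound (violated).

Step 1: Compute V_q(n, t) = Σ_{j=0}^2 C(n, j) (q−1)^j.
  j = 0: C(10,0)·(4)^0 = 1·1 = 1.
  j = 1: C(10,1)·(4)^1 = 10·4 = 40.
  j = 2: C(10,2)·(4)^2 = 45·16 = 720.
  V_q(n, t) = 1 + 40 + 720 = 761.
Step 2: q^n = 5^10 = 9765625.
Step 3: Hamming bound ⌊q^n / V_q(n,t)⌋ = ⌊9765625/761⌋ = 12832.
Step 4: Compare |C| = 17868 to 12832: violated.
The claimed |C| lies above the Hamming bound, so no 5-ary code of length 10 with d ≥ 5 can have 17868 codewords.


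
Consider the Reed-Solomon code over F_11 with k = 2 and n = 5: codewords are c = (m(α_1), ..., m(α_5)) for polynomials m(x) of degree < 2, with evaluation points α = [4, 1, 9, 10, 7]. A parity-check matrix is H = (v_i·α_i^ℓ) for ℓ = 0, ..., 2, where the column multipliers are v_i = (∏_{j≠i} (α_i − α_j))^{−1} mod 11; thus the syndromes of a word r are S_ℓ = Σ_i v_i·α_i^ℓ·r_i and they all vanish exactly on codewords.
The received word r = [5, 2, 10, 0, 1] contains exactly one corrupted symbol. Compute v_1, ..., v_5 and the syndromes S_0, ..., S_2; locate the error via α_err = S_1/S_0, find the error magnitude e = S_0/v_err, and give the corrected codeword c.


S = (9, 8, 1), error at position 5, error magnitude e = 4, c = [5, 2, 10, 0, 8].

Step 1: column multipliers v_i = (∏_{j≠i}(α_i − α_j))^{−1} mod 11.
  i = 1 (α = 4): (4−1)(4−9)(4−10)(4−7) = 3·(−5)·(−6)·(−3) = −270 ≡ 5, so v_1 = 5^{−1} = 9 (mod 11).
  i = 2 (α = 1): (1−4)(1−9)(1−10)(1−7) = (−3)·(−8)·(−9)·(−6) = 1296 ≡ 9, so v_2 = 9^{−1} = 5 (mod 11).
  i = 3 (α = 9): (9−4)(9−1)(9−10)(9−7) = 5·8·(−1)·2 = −80 ≡ 8, so v_3 = 8^{−1} = 7 (mod 11).
  i = 4 (α = 10): (10−4)(10−1)(10−9)(10−7) = 6·9·1·3 = 162 ≡ 8, so v_4 = 8^{−1} = 7 (mod 11).
  i = 5 (α = 7): (7−4)(7−1)(7−9)(7−10) = 3·6·(−2)·(−3) = 108 ≡ 9, so v_5 = 9^{−1} = 5 (mod 11).
  v = [9, 5, 7, 7, 5].
Step 2: syndromes of r = [5, 2, 10, 0, 1] (all sums mod 11).
  S_0 = Σ v_i r_i = 9·5 + 5·2 + 7·10 + 7·0 + 5·1 = 130 ≡ 9.
  S_1 = Σ v_i α_i r_i = 9·4·5 + 5·1·2 + 7·9·10 + 7·10·0 + 5·7·1 = 855 ≡ 8.
  α_i^2 mod 11 = [5, 1, 4, 1, 5].
  S_2 = Σ v_i α_i^2 r_i = 9·5·5 + 5·1·2 + 7·4·10 + 7·1·0 + 5·5·1 = 540 ≡ 1.
  S = (9, 8, 1) ≠ 0, so r is not a codeword (an error is present).
Step 3: locate the error. For a single error e at position i, S_ℓ = v_i·e·α_i^ℓ, so α_err = S_1/S_0.
  S_0^{−1} = 9^{−1} = 5 (mod 11), so α_err = 8·5 = 40 ≡ 7 = α_5. Error position i = 5.
  Consistency check: S_2/S_1 = 1·7 = 7 ≡ 7 = α_err ✓ (single-error assumption holds).
Step 4: error magnitude e = S_0/v_5 = S_0·∏_{j≠5}(α_5 − α_j) = 9·9 = 81 ≡ 4 (mod 11).
Step 5: correct position 5: c_5 = r_5 − e = 1 − 4 ≡ 8 (mod 11). Hence c = [5, 2, 10, 0, 8].
  Check: interpolating c through the α_i gives m(x) = 1 + 1·x (degree < 2) with m(α_i) = c_i for every i, so c is indeed a codeword.


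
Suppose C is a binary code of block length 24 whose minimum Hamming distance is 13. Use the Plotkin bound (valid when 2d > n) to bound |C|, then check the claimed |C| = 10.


Plotkin bound M ≤ 12; given |C| = 10 ≤ bound (satisfied).

Check applicability: 2d = 26, n = 24.
2d − n = 2 > 0, so Plotkin applies.
Compute d/(2d−n) = 13/2 ≈ 6.5000.
⌊d/(2d−n)⌋ = 6.
Plotkin bound: M ≤ 2·6 = 12.
Given |C| = 10, check: satisfied.
This |C| is below the Plotkin bound.


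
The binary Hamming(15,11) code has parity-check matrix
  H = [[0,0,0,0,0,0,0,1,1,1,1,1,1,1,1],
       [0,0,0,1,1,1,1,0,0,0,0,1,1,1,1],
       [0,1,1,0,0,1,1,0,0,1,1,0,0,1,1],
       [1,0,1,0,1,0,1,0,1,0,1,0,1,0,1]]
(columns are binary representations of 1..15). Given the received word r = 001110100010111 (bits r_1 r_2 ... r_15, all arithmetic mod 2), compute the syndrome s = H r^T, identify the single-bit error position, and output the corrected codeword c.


s = (0, 0, 1, 0)^T, error position = 2, corrected codeword c = 011110100010111

Compute s = H r^T mod 2 one row at a time:
  s_1 = 0 + 0 + 0 + 1 + 0 + 1 + 1 + 1 = 4 ≡ 0 (mod 2).
  s_2 = 1 + 1 + 0 + 1 + 0 + 1 + 1 + 1 = 6 ≡ 0 (mod 2).
  s_3 = 0 + 1 + 0 + 1 + 0 + 1 + 1 + 1 = 5 ≡ 1 (mod 2).
  s_4 = 0 + 1 + 1 + 1 + 0 + 1 + 1 + 1 = 6 ≡ 0 (mod 2).
s = (0, 0, 1, 0)^T — this equals column 2 of H (binary 0010), so error is at position 2.
Correct: flip bit 2 of r = 001110100010111 to get c = 011110100010111.


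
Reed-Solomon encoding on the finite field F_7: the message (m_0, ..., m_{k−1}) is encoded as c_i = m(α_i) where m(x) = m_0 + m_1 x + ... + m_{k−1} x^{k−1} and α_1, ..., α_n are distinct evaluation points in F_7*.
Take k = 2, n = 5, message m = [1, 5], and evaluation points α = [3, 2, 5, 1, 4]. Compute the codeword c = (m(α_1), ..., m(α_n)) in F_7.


c = [2, 4, 5, 6, 0]

Message polynomial: m(x) = 1 + 5·x (mod 7).
For each evaluation point α_i, compute m(α_i) mod 7:
  α_1 = 3: Horner steps 5 → 2, so m(3) = 2.
  α_2 = 2: Horner steps 5 → 4, so m(2) = 4.
  α_3 = 5: Horner steps 5 → 5, so m(5) = 5.
  α_4 = 1: Horner steps 5 → 6, so m(1) = 6.
  α_5 = 4: Horner steps 5 → 0, so m(4) = 0.
Codeword c = [2, 4, 5, 6, 0] ∈ F_7^5.


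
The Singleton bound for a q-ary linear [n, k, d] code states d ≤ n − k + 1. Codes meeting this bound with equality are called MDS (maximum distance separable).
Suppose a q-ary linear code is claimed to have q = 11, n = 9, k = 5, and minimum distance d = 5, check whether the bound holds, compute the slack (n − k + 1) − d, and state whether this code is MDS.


Singleton RHS = n − k + 1 = 5, slack = 0, bound satisfied, MDS.

Singleton bound: d ≤ n − k + 1.
Here n = 9, k = 5, so n − k + 1 = 5.
Given d = 5, check d ≤ 5: YES.
Slack = (n − k + 1) − d = 0.
The code is MDS (slack = 0).
Description: the claimed parameters are [9, 5, 5]_11; such a code would be MDS (meets Singleton bound).


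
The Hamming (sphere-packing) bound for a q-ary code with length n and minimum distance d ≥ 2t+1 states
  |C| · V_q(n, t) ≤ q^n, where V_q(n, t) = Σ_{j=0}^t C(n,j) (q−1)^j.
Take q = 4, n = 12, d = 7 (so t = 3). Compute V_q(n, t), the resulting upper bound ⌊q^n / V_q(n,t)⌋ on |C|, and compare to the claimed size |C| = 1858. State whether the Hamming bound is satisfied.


V_q(n, t) = 6571, q^n = 16777216, Hamming bound = 2553, |C| = 1858 ≤ bound (satisfied).

Step 1: Compute V_q(n, t) = Σ_{j=0}^3 C(n, j) (q−1)^j.
  j = 0: C(12,0)·(3)^0 = 1·1 = 1.
  j = 1: C(12,1)·(3)^1 = 12·3 = 36.
  j = 2: C(12,2)·(3)^2 = 66·9 = 594.
  j = 3: C(12,3)·(3)^3 = 220·27 = 5940.
  V_q(n, t) = 1 + 36 + 594 + 5940 = 6571.
Step 2: q^n = 4^12 = 16777216.
Step 3: Hamming bound ⌊q^n / V_q(n,t)⌋ = ⌊16777216/6571⌋ = 2553.
Step 4: Compare |C| = 1858 to 2553: satisfied.
The claimed |C| lies below the Hamming bound.


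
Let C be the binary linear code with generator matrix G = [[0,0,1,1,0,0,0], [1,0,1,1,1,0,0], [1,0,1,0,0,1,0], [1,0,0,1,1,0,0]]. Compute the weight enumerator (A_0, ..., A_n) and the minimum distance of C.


Weight distribution: A_0 = 1, A_1 = 2, A_2 = 4, A_3 = 6, A_4 = 3. Minimum distance d = 1.

Enumerate all 2^4 = 16 messages m ∈ F_2^4.
For each, compute codeword c = mG in F_2^7, then tally its weight.
  m = 0000 → c = 0000000, weight = 0.
  m = 1000 → c = 0011000, weight = 2.
  m = 0100 → c = 1011100, weight = 4.
  m = 1100 → c = 1000100, weight = 2.
  m = 0010 → c = 1010010, weight = 3.
  m = 1010 → c = 1001010, weight = 3.
  m = 0110 → c = 0001110, weight = 3.
  m = 1110 → c = 0010110, weight = 3.
  m = 0001 → c = 1001100, weight = 3.
  m = 1001 → c = 1010100, weight = 3.
  m = 0101 → c = 0010000, weight = 1.
  m = 1101 → c = 0001000, weight = 1.
  m = 0011 → c = 0011110, weight = 4.
  m = 1011 → c = 0000110, weight = 2.
  m = 0111 → c = 1000010, weight = 2.
  m = 1111 → c = 1011010, weight = 4.
Tally weights:
  weight 0: 1 codewords.
  weight 1: 2 codewords.
  weight 2: 4 codewords.
  weight 3: 6 codewords.
  weight 4: 3 codewords.
Minimum distance d = smallest w > 0 with A_w > 0 = 1.
Sanity: Σ A_w = 16 = 2^4 = 16 ✓.


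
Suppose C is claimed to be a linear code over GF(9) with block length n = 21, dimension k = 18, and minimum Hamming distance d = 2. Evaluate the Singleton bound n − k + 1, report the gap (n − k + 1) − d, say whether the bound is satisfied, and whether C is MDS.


Singleton RHS = n − k + 1 = 4, slack = 2, bound satisfied, not MDS.

Singleton bound: d ≤ n − k + 1.
Here n = 21, k = 18, so n − k + 1 = 4.
Given d = 2, check d ≤ 4: YES.
Slack = (n − k + 1) − d = 2.
The code is NOT MDS (slack = 2 > 0).
Description: the claimed parameters are [21, 18, 2]_9; such a code would be non-MDS.


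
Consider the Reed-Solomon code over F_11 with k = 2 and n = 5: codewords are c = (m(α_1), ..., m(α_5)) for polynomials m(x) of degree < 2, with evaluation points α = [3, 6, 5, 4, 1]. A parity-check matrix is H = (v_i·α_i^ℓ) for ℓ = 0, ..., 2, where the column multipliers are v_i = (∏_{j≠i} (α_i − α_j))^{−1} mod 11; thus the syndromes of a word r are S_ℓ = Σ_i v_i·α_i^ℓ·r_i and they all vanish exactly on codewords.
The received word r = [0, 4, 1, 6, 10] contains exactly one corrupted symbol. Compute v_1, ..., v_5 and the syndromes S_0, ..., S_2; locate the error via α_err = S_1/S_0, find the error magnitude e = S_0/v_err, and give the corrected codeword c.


S = (1, 6, 3), error at position 2, error magnitude e = 8, c = [0, 7, 1, 6, 10].

Step 1: column multipliers v_i = (∏_{j≠i}(α_i − α_j))^{−1} mod 11.
  i = 1 (α = 3): (3−6)(3−5)(3−4)(3−1) = (−3)·(−2)·(−1)·2 = −12 ≡ 10, so v_1 = 10^{−1} = 10 (mod 11).
  i = 2 (α = 6): (6−3)(6−5)(6−4)(6−1) = 3·1·2·5 = 30 ≡ 8, so v_2 = 8^{−1} = 7 (mod 11).
  i = 3 (α = 5): (5−3)(5−6)(5−4)(5−1) = 2·(−1)·1·4 = −8 ≡ 3, so v_3 = 3^{−1} = 4 (mod 11).
  i = 4 (α = 4): (4−3)(4−6)(4−5)(4−1) = 1·(−2)·(−1)·3 = 6 ≡ 6, so v_4 = 6^{−1} = 2 (mod 11).
  i = 5 (α = 1): (1−3)(1−6)(1−5)(1−4) = (−2)·(−5)·(−4)·(−3) = 120 ≡ 10, so v_5 = 10^{−1} = 10 (mod 11).
  v = [10, 7, 4, 2, 10].
Step 2: syndromes of r = [0, 4, 1, 6, 10] (all sums mod 11).
  S_0 = Σ v_i r_i = 10·0 + 7·4 + 4·1 + 2·6 + 10·10 = 144 ≡ 1.
  S_1 = Σ v_i α_i r_i = 10·3·0 + 7·6·4 + 4·5·1 + 2·4·6 + 10·1·10 = 336 ≡ 6.
  α_i^2 mod 11 = [9, 3, 3, 5, 1].
  S_2 = Σ v_i α_i^2 r_i = 10·9·0 + 7·3·4 + 4·3·1 + 2·5·6 + 10·1·10 = 256 ≡ 3.
  S = (1, 6, 3) ≠ 0, so r is not a codeword (an error is present).
Step 3: locate the error. For a single error e at position i, S_ℓ = v_i·e·α_i^ℓ, so α_err = S_1/S_0.
  S_0^{−1} = 1^{−1} = 1 (mod 11), so α_err = 6·1 = 6 ≡ 6 = α_2. Error position i = 2.
  Consistency check: S_2/S_1 = 3·2 = 6 ≡ 6 = α_err ✓ (single-error assumption holds).
Step 4: error magnitude e = S_0/v_2 = S_0·∏_{j≠2}(α_2 − α_j) = 1·8 = 8 ≡ 8 (mod 11).
Step 5: correct position 2: c_2 = r_2 − e = 4 − 8 ≡ 7 (mod 11). Hence c = [0, 7, 1, 6, 10].
  Check: interpolating c through the α_i gives m(x) = 4 + 6·x (degree < 2) with m(α_i) = c_i for every i, so c is indeed a codeword.


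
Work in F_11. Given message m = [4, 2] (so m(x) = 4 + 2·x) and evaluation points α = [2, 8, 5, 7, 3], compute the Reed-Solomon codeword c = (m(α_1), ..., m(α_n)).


c = [8, 9, 3, 7, 10]

Message polynomial: m(x) = 4 + 2·x (mod 11).
For each evaluation point α_i, compute m(α_i) mod 11:
  α_1 = 2: Horner steps 2 → 8, so m(2) = 8.
  α_2 = 8: Horner steps 2 → 9, so m(8) = 9.
  α_3 = 5: Horner steps 2 → 3, so m(5) = 3.
  α_4 = 7: Horner steps 2 → 7, so m(7) = 7.
  α_5 = 3: Horner steps 2 → 10, so m(3) = 10.
Codeword c = [8, 9, 3, 7, 10] ∈ F_11^5.


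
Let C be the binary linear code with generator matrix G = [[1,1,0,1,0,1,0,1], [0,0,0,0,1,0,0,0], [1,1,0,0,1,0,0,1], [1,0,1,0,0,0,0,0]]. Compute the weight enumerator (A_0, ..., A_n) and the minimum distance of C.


Weight distribution: A_0 = 1, A_1 = 1, A_2 = 2, A_3 = 4, A_4 = 3, A_5 = 3, A_6 = 2. Minimum distance d = 1.

Enumerate all 2^4 = 16 messages m ∈ F_2^4.
For each, compute codeword c = mG in F_2^8, then tally its weight.
  m = 0000 → c = 00000000, weight = 0.
  m = 1000 → c = 11010101, weight = 5.
  m = 0100 → c = 00001000, weight = 1.
  m = 1100 → c = 11011101, weight = 6.
  m = 0010 → c = 11001001, weight = 4.
  m = 1010 → c = 00011100, weight = 3.
  m = 0110 → c = 11000001, weight = 3.
  m = 1110 → c = 00010100, weight = 2.
  m = 0001 → c = 10100000, weight = 2.
  m = 1001 → c = 01110101, weight = 5.
  m = 0101 → c = 10101000, weight = 3.
  m = 1101 → c = 01111101, weight = 6.
  m = 0011 → c = 01101001, weight = 4.
  m = 1011 → c = 10111100, weight = 5.
  m = 0111 → c = 01100001, weight = 3.
  m = 1111 → c = 10110100, weight = 4.
Tally weights:
  weight 0: 1 codewords.
  weight 1: 1 codewords.
  weight 2: 2 codewords.
  weight 3: 4 codewords.
  weight 4: 3 codewords.
  weight 5: 3 codewords.
  weight 6: 2 codewords.
Minimum distance d = smallest w > 0 with A_w > 0 = 1.
Sanity: Σ A_w = 16 = 2^4 = 16 ✓.


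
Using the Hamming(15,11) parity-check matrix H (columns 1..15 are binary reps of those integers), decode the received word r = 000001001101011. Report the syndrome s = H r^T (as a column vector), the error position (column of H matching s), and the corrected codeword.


s = (1, 0, 0, 0)^T, error position = 8, corrected codeword c = 000001011101011

Compute s = H r^T mod 2 one row at a time:
  s_1 = 0 + 1 + 1 + 0 + 1 + 0 + 1 + 1 = 5 ≡ 1 (mod 2).
  s_2 = 0 + 0 + 1 + 0 + 1 + 0 + 1 + 1 = 4 ≡ 0 (mod 2).
  s_3 = 0 + 0 + 1 + 0 + 1 + 0 + 1 + 1 = 4 ≡ 0 (mod 2).
  s_4 = 0 + 0 + 0 + 0 + 1 + 0 + 0 + 1 = 2 ≡ 0 (mod 2).
s = (1, 0, 0, 0)^T — this equals column 8 of H (binary 1000), so error is at position 8.
Correct: flip bit 8 of r = 000001001101011 to get c = 000001011101011.


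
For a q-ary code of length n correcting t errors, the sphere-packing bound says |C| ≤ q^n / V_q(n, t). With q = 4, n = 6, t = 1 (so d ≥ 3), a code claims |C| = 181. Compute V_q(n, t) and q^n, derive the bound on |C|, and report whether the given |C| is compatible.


V_q(n, t) = 19, q^n = 4096, Hamming bound = 215, |C| = 181 ≤ bound (satisfied).

Step 1: Compute V_q(n, t) = Σ_{j=0}^1 C(n, j) (q−1)^j.
  j = 0: C(6,0)·(3)^0 = 1·1 = 1.
  j = 1: C(6,1)·(3)^1 = 6·3 = 18.
  V_q(n, t) = 1 + 18 = 19.
Step 2: q^n = 4^6 = 4096.
Step 3: Hamming bound ⌊q^n / V_q(n,t)⌋ = ⌊4096/19⌋ = 215.
Step 4: Compare |C| = 181 to 215: satisfied.
The claimed |C| lies below the Hamming bound.


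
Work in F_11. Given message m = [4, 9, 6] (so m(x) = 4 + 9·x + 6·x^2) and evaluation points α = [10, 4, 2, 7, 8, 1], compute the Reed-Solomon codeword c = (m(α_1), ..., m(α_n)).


c = [1, 4, 2, 9, 9, 8]

Message polynomial: m(x) = 4 + 9·x + 6·x^2 (mod 11).
For each evaluation point α_i, compute m(α_i) mod 11:
  α_1 = 10: Horner steps 6 → 3 → 1, so m(10) = 1.
  α_2 = 4: Horner steps 6 → 0 → 4, so m(4) = 4.
  α_3 = 2: Horner steps 6 → 10 → 2, so m(2) = 2.
  α_4 = 7: Horner steps 6 → 7 → 9, so m(7) = 9.
  α_5 = 8: Horner steps 6 → 2 → 9, so m(8) = 9.
  α_6 = 1: Horner steps 6 → 4 → 8, so m(1) = 8.
Codeword c = [1, 4, 2, 9, 9, 8] ∈ F_11^6.


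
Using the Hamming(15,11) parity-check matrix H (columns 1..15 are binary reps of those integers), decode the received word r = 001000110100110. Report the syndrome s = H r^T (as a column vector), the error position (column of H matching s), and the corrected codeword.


s = (0, 1, 0, 1)^T, error position = 5, corrected codeword c = 001010110100110

Compute s = H r^T mod 2 one row at a time:
  s_1 = 1 + 0 + 1 + 0 + 0 + 1 + 1 + 0 = 4 ≡ 0 (mod 2).
  s_2 = 0 + 0 + 0 + 1 + 0 + 1 + 1 + 0 = 3 ≡ 1 (mod 2).
  s_3 = 0 + 1 + 0 + 1 + 1 + 0 + 1 + 0 = 4 ≡ 0 (mod 2).
  s_4 = 0 + 1 + 0 + 1 + 0 + 0 + 1 + 0 = 3 ≡ 1 (mod 2).
s = (0, 1, 0, 1)^T — this equals column 5 of H (binary 0101), so error is at position 5.
Correct: flip bit 5 of r = 001000110100110 to get c = 001010110100110.


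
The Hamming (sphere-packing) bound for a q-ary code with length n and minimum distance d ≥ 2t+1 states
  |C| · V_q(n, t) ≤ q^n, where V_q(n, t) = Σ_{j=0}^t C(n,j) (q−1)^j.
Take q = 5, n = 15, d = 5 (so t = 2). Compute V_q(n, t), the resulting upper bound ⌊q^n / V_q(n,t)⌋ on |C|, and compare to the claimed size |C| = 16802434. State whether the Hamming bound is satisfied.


V_q(n, t) = 1741, q^n = 30517578125, Hamming bound = 17528764, |C| = 16802434 ≤ bound (satisfied).

Step 1: Compute V_q(n, t) = Σ_{j=0}^2 C(n, j) (q−1)^j.
  j = 0: C(15,0)·(4)^0 = 1·1 = 1.
  j = 1: C(15,1)·(4)^1 = 15·4 = 60.
  j = 2: C(15,2)·(4)^2 = 105·16 = 1680.
  V_q(n, t) = 1 + 60 + 1680 = 1741.
Step 2: q^n = 5^15 = 30517578125.
Step 3: Hamming bound ⌊q^n / V_q(n,t)⌋ = ⌊30517578125/1741⌋ = 17528764.
Step 4: Compare |C| = 16802434 to 17528764: satisfied.
The claimed |C| lies below the Hamming bound.


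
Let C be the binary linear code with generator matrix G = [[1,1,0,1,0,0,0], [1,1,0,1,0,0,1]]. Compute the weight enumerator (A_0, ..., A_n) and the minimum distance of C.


Weight distribution: A_0 = 1, A_1 = 1, A_3 = 1, A_4 = 1. Minimum distance d = 1.

Enumerate all 2^2 = 4 messages m ∈ F_2^2.
For each, compute codeword c = mG in F_2^7, then tally its weight.
  m = 00 → c = 0000000, weight = 0.
  m = 10 → c = 1101000, weight = 3.
  m = 01 → c = 1101001, weight = 4.
  m = 11 → c = 0000001, weight = 1.
Tally weights:
  weight 0: 1 codewords.
  weight 1: 1 codewords.
  weight 3: 1 codewords.
  weight 4: 1 codewords.
Minimum distance d = smallest w > 0 with A_w > 0 = 1.
Sanity: Σ A_w = 4 = 2^2 = 4 ✓.


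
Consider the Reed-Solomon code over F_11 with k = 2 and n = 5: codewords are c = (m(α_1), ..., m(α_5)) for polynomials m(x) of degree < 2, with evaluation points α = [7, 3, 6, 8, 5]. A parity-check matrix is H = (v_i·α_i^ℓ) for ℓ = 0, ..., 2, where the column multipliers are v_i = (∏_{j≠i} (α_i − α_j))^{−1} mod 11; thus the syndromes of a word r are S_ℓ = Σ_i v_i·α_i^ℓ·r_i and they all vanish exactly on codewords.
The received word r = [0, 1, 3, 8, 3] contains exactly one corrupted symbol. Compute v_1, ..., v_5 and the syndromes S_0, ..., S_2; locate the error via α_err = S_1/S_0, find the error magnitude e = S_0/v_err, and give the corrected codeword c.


S = (3, 4, 9), error at position 5, error magnitude e = 8, c = [0, 1, 3, 8, 6].

Step 1: column multipliers v_i = (∏_{j≠i}(α_i − α_j))^{−1} mod 11.
  i = 1 (α = 7): (7−3)(7−6)(7−8)(7−5) = 4·1·(−1)·2 = −8 ≡ 3, so v_1 = 3^{−1} = 4 (mod 11).
  i = 2 (α = 3): (3−7)(3−6)(3−8)(3−5) = (−4)·(−3)·(−5)·(−2) = 120 ≡ 10, so v_2 = 10^{−1} = 10 (mod 11).
  i = 3 (α = 6): (6−7)(6−3)(6−8)(6−5) = (−1)·3·(−2)·1 = 6 ≡ 6, so v_3 = 6^{−1} = 2 (mod 11).
  i = 4 (α = 8): (8−7)(8−3)(8−6)(8−5) = 1·5·2·3 = 30 ≡ 8, so v_4 = 8^{−1} = 7 (mod 11).
  i = 5 (α = 5): (5−7)(5−3)(5−6)(5−8) = (−2)·2·(−1)·(−3) = −12 ≡ 10, so v_5 = 10^{−1} = 10 (mod 11).
  v = [4, 10, 2, 7, 10].
Step 2: syndromes of r = [0, 1, 3, 8, 3] (all sums mod 11).
  S_0 = Σ v_i r_i = 4·0 + 10·1 + 2·3 + 7·8 + 10·3 = 102 ≡ 3.
  S_1 = Σ v_i α_i r_i = 4·7·0 + 10·3·1 + 2·6·3 + 7·8·8 + 10·5·3 = 664 ≡ 4.
  α_i^2 mod 11 = [5, 9, 3, 9, 3].
  S_2 = Σ v_i α_i^2 r_i = 4·5·0 + 10·9·1 + 2·3·3 + 7·9·8 + 10·3·3 = 702 ≡ 9.
  S = (3, 4, 9) ≠ 0, so r is not a codeword (an error is present).
Step 3: locate the error. For a single error e at position i, S_ℓ = v_i·e·α_i^ℓ, so α_err = S_1/S_0.
  S_0^{−1} = 3^{−1} = 4 (mod 11), so α_err = 4·4 = 16 ≡ 5 = α_5. Error position i = 5.
  Consistency check: S_2/S_1 = 9·3 = 27 ≡ 5 = α_err ✓ (single-error assumption holds).
Step 4: error magnitude e = S_0/v_5 = S_0·∏_{j≠5}(α_5 − α_j) = 3·10 = 30 ≡ 8 (mod 11).
Step 5: correct position 5: c_5 = r_5 − e = 3 − 8 ≡ 6 (mod 11). Hence c = [0, 1, 3, 8, 6].
  Check: interpolating c through the α_i gives m(x) = 10 + 8·x (degree < 2) with m(α_i) = c_i for every i, so c is indeed a codeword.


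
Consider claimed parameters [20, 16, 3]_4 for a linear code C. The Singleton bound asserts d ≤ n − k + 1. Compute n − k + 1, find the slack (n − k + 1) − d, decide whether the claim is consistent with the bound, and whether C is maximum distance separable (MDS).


Singleton RHS = n − k + 1 = 5, slack = 2, bound satisfied, not MDS.

Singleton bound: d ≤ n − k + 1.
Here n = 20, k = 16, so n − k + 1 = 5.
Given d = 3, check d ≤ 5: YES.
Slack = (n − k + 1) − d = 2.
The code is NOT MDS (slack = 2 > 0).
Description: the claimed parameters are [20, 16, 3]_4; such a code would be non-MDS.


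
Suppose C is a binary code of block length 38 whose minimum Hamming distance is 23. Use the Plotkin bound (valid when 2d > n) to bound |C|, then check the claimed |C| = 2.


Plotkin bound M ≤ 4; given |C| = 2 ≤ bound (satisfied).

Check applicability: 2d = 46, n = 38.
2d − n = 8 > 0, so Plotkin applies.
Compute d/(2d−n) = 23/8 ≈ 2.8750.
⌊d/(2d−n)⌋ = 2.
Plotkin bound: M ≤ 2·2 = 4.
Given |C| = 2, check: satisfied.
This |C| is below the Plotkin bound.


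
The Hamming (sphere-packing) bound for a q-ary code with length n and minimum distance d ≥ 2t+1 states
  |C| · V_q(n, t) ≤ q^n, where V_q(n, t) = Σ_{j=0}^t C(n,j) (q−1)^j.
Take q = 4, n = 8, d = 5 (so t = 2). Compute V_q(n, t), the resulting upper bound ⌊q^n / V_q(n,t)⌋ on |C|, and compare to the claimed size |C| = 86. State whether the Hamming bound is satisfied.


V_q(n, t) = 277, q^n = 65536, Hamming bound = 236, |C| = 86 ≤ bound (satisfied).

Step 1: Compute V_q(n, t) = Σ_{j=0}^2 C(n, j) (q−1)^j.
  j = 0: C(8,0)·(3)^0 = 1·1 = 1.
  j = 1: C(8,1)·(3)^1 = 8·3 = 24.
  j = 2: C(8,2)·(3)^2 = 28·9 = 252.
  V_q(n, t) = 1 + 24 + 252 = 277.
Step 2: q^n = 4^8 = 65536.
Step 3: Hamming bound ⌊q^n / V_q(n,t)⌋ = ⌊65536/277⌋ = 236.
Step 4: Compare |C| = 86 to 236: satisfied.
The claimed |C| lies below the Hamming bound.


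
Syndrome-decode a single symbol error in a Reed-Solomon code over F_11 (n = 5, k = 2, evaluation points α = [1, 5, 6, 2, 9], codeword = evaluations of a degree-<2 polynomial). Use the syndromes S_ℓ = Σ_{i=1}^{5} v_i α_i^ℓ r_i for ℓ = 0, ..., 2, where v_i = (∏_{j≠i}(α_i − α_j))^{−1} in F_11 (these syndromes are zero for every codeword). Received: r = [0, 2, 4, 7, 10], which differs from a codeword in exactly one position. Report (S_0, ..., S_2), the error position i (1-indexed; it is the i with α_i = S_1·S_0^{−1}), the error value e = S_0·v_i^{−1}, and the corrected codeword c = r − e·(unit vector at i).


S = (1, 1, 1), error at position 1, error magnitude e = 6, c = [5, 2, 4, 7, 10].

Step 1: column multipliers v_i = (∏_{j≠i}(α_i − α_j))^{−1} mod 11.
  i = 1 (α = 1): (1−5)(1−6)(1−2)(1−9) = (−4)·(−5)·(−1)·(−8) = 160 ≡ 6, so v_1 = 6^{−1} = 2 (mod 11).
  i = 2 (α = 5): (5−1)(5−6)(5−2)(5−9) = 4·(−1)·3·(−4) = 48 ≡ 4, so v_2 = 4^{−1} = 3 (mod 11).
  i = 3 (α = 6): (6−1)(6−5)(6−2)(6−9) = 5·1·4·(−3) = −60 ≡ 6, so v_3 = 6^{−1} = 2 (mod 11).
  i = 4 (α = 2): (2−1)(2−5)(2−6)(2−9) = 1·(−3)·(−4)·(−7) = −84 ≡ 4, so v_4 = 4^{−1} = 3 (mod 11).
  i = 5 (α = 9): (9−1)(9−5)(9−6)(9−2) = 8·4·3·7 = 672 ≡ 1, so v_5 = 1^{−1} = 1 (mod 11).
  v = [2, 3, 2, 3, 1].
Step 2: syndromes of r = [0, 2, 4, 7, 10] (all sums mod 11).
  S_0 = Σ v_i r_i = 2·0 + 3·2 + 2·4 + 3·7 + 1·10 = 45 ≡ 1.
  S_1 = Σ v_i α_i r_i = 2·1·0 + 3·5·2 + 2·6·4 + 3·2·7 + 1·9·10 = 210 ≡ 1.
  α_i^2 mod 11 = [1, 3, 3, 4, 4].
  S_2 = Σ v_i α_i^2 r_i = 2·1·0 + 3·3·2 + 2·3·4 + 3·4·7 + 1·4·10 = 166 ≡ 1.
  S = (1, 1, 1) ≠ 0, so r is not a codeword (an error is present).
Step 3: locate the error. For a single error e at position i, S_ℓ = v_i·e·α_i^ℓ, so α_err = S_1/S_0.
  S_0^{−1} = 1^{−1} = 1 (mod 11), so α_err = 1·1 = 1 ≡ 1 = α_1. Error position i = 1.
  Consistency check: S_2/S_1 = 1·1 = 1 ≡ 1 = α_err ✓ (single-error assumption holds).
Step 4: error magnitude e = S_0/v_1 = S_0·∏_{j≠1}(α_1 − α_j) = 1·6 = 6 ≡ 6 (mod 11).
Step 5: correct position 1: c_1 = r_1 − e = 0 − 6 ≡ 5 (mod 11). Hence c = [5, 2, 4, 7, 10].
  Check: interpolating c through the α_i gives m(x) = 3 + 2·x (degree < 2) with m(α_i) = c_i for every i, so c is indeed a codeword.


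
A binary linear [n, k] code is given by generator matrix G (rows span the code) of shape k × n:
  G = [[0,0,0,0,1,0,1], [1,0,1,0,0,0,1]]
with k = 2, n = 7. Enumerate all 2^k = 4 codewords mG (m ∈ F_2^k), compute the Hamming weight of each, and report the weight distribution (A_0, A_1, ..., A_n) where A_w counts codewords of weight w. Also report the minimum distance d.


Weight distribution: A_0 = 1, A_2 = 1, A_3 = 2. Minimum distance d = 2.

Enumerate all 2^2 = 4 messages m ∈ F_2^2.
For each, compute codeword c = mG in F_2^7, then tally its weight.
  m = 00 → c = 0000000, weight = 0.
  m = 10 → c = 0000101, weight = 2.
  m = 01 → c = 1010001, weight = 3.
  m = 11 → c = 1010100, weight = 3.
Tally weights:
  weight 0: 1 codewords.
  weight 2: 1 codewords.
  weight 3: 2 codewords.
Minimum distance d = smallest w > 0 with A_w > 0 = 2.
Sanity: Σ A_w = 4 = 2^2 = 4 ✓.


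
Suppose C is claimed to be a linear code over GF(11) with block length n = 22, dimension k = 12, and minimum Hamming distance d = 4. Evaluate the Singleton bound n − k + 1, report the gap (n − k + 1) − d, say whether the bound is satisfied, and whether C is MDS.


Singleton RHS = n − k + 1 = 11, slack = 7, bound satisfied, not MDS.

Singleton bound: d ≤ n − k + 1.
Here n = 22, k = 12, so n − k + 1 = 11.
Given d = 4, check d ≤ 11: YES.
Slack = (n − k + 1) − d = 7.
The code is NOT MDS (slack = 7 > 0).
Description: the claimed parameters are [22, 12, 4]_11; such a code would be non-MDS.


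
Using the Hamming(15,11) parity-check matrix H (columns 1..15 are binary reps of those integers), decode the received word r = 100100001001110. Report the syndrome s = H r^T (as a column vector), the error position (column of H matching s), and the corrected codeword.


s = (0, 0, 1, 1)^T, error position = 3, corrected codeword c = 101100001001110

Compute s = H r^T mod 2 one row at a time:
  s_1 = 0 + 1 + 0 + 0 + 1 + 1 + 1 + 0 = 4 ≡ 0 (mod 2).
  s_2 = 1 + 0 + 0 + 0 + 1 + 1 + 1 + 0 = 4 ≡ 0 (mod 2).
  s_3 = 0 + 0 + 0 + 0 + 0 + 0 + 1 + 0 = 1 ≡ 1 (mod 2).
  s_4 = 1 + 0 + 0 + 0 + 1 + 0 + 1 + 0 = 3 ≡ 1 (mod 2).
s = (0, 0, 1, 1)^T — this equals column 3 of H (binary 0011), so error is at position 3.
Correct: flip bit 3 of r = 100100001001110 to get c = 101100001001110.


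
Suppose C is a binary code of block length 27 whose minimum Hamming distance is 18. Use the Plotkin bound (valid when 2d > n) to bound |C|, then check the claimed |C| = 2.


Plotkin bound M ≤ 4; given |C| = 2 ≤ bound (satisfied).

Check applicability: 2d = 36, n = 27.
2d − n = 9 > 0, so Plotkin applies.
Compute d/(2d−n) = 18/9 ≈ 2.0000.
⌊d/(2d−n)⌋ = 2.
Plotkin bound: M ≤ 2·2 = 4.
Given |C| = 2, check: satisfied.
This |C| is below the Plotkin bound.


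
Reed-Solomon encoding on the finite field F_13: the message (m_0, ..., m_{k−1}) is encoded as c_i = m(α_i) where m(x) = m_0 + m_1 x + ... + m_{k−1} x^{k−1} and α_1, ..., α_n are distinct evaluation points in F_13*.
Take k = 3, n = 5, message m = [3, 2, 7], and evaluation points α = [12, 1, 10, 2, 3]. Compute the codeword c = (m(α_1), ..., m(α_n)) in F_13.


c = [8, 12, 8, 9, 7]

Message polynomial: m(x) = 3 + 2·x + 7·x^2 (mod 13).
For each evaluation point α_i, compute m(α_i) mod 13:
  α_1 = 12: Horner steps 7 → 8 → 8, so m(12) = 8.
  α_2 = 1: Horner steps 7 → 9 → 12, so m(1) = 12.
  α_3 = 10: Horner steps 7 → 7 → 8, so m(10) = 8.
  α_4 = 2: Horner steps 7 → 3 → 9, so m(2) = 9.
  α_5 = 3: Horner steps 7 → 10 → 7, so m(3) = 7.
Codeword c = [8, 12, 8, 9, 7] ∈ F_13^5.
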